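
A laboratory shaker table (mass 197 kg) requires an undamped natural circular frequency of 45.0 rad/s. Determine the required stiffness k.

399000 N/m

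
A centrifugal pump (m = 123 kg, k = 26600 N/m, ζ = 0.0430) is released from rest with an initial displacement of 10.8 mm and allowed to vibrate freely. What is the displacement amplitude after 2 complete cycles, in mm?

6.29 mm

Logarithmic decrement δ = 2πζ/√(1 − ζ²) = 2π × 0.04300/√(1 − 0.00185) = 0.2704.
After n cycles, x_n/x₀ = e^(−nδ), so x_2 = 10.8 × e^(−2 × 0.2704) = 10.8 × 0.5823 = 6.288 mm.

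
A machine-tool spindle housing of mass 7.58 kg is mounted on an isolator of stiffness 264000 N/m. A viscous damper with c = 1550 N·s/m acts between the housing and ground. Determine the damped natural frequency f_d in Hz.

24.8 Hz

ω_n = √(k/m) = √(264000/7.58) = 186.6 rad/s.
Critical damping c_c = 2√(k·m) = 2√(264000 × 7.58) = 2829 N·s/m, so ζ = c/c_c = 1550/2829 = 0.5479.
ω_d = ω_n√(1 − ζ²) = 186.6 × √(1 − 0.300) = 156.1 rad/s.
f_d = ω_d/(2π) = 24.85 Hz.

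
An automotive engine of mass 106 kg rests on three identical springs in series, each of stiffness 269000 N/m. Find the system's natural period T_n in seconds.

Series springs: 1/k_eq = 3/269000, so k_eq = 269000/3 = 89670 N/m.
ω_n = √(k_eq/m) = √(89670/106) = √845.9 = 29.08 rad/s.
T_n = 2π/ω_n = 6.283/29.08 = 0.2160 s.

0.216 s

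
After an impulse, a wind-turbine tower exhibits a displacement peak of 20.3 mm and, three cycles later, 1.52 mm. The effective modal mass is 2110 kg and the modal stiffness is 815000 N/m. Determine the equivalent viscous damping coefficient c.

11300 N·s/m

Logarithmic decrement δ = (1/n)·ln(x₀/x_n) = (1/3)·ln(20.3/1.52) = (1/3)·ln(13.36) = 0.8640.
ζ = δ/√(4π² + δ²) = 0.8640/√(39.48 + 0.746) = 0.8640/6.342 = 0.1362.
c = ζ · 2√(km) = 0.1362 × 2√(815000 × 2110) = 0.1362 × 82940 = 11300 N·s/m.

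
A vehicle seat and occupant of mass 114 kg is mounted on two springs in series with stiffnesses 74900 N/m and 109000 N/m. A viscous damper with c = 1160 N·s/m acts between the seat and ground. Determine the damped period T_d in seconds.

Series springs: 1/k_eq = 1/74900 + 1/109000 = 2.253×10^-5, so k_eq = 44390 N/m.
ω_n = √(k_eq/m) = √(44390/114) = 19.73 rad/s.
Critical damping c_c = 2√(k_eq·m) = 2√(44390 × 114) = 4499 N·s/m, so ζ = c/c_c = 1160/4499 = 0.2578.
ω_d = ω_n√(1 − ζ²) = 19.73 × √(1 − 0.0665) = 19.07 rad/s.
T_d = 2π/ω_d = 0.3295 s.

0.330 s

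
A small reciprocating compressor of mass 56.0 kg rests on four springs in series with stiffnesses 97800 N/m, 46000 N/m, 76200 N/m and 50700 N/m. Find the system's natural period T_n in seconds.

0.379 s

Series springs: 1/k_eq = 1/97800 + 1/46000 + 1/76200 + 1/50700 = 6.481×10^-5, so k_eq = 15430 N/m.
ω_n = √(k_eq/m) = √(15430/56.0) = √275.5 = 16.60 rad/s.
T_n = 2π/ω_n = 6.283/16.60 = 0.3785 s.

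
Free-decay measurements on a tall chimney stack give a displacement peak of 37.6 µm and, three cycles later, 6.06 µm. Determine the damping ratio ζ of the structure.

Logarithmic decrement δ = (1/n)·ln(x₀/x_n) = (1/3)·ln(37.6/6.06) = (1/3)·ln(6.205) = 0.6084.
ζ = δ/√(4π² + δ²) = 0.6084/√(39.48 + 0.370) = 0.6084/6.313 = 0.09638.

0.0964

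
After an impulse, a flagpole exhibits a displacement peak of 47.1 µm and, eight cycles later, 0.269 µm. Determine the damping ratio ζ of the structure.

Logarithmic decrement δ = (1/n)·ln(x₀/x_n) = (1/8)·ln(47.1/0.269) = (1/8)·ln(175.1) = 0.6457.
ζ = δ/√(4π² + δ²) = 0.6457/√(39.48 + 0.417) = 0.6457/6.316 = 0.1022.

0.102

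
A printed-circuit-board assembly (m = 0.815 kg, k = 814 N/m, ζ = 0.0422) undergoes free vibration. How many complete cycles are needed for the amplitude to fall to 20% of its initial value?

Logarithmic decrement δ = 2πζ/√(1 − ζ²) = 2π × 0.04220/√(1 − 0.00178) = 0.2654.
x_n/x₀ = e^(−nδ) ≤ 0.2; take ln: n ≥ ln(1/0.2)/δ = 1.609/0.2654 = 6.064.
So 7 complete cycles are required.

7 cycles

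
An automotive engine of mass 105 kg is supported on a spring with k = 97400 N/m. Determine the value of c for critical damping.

6400 N·s/m

c_c = 2√(k·m) = 2√(97400 × 105) = 2 × 3198 = 6396 N·s/m.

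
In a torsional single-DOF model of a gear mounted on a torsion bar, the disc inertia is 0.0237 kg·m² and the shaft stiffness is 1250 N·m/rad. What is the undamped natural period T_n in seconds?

0.0274 s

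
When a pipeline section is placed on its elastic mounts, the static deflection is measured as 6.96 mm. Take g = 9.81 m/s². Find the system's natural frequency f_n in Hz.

ω_n = √(g/δ_st) = √(9.81/0.00696) = √1409 = 37.54 rad/s.
f_n = ω_n/(2π) = 37.54/6.283 = 5.975 Hz.

5.98 Hz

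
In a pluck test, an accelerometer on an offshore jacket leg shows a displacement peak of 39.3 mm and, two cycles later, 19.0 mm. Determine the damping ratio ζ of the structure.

0.0577

Logarithmic decrement δ = (1/n)·ln(x₀/x_n) = (1/2)·ln(39.3/19.0) = (1/2)·ln(2.068) = 0.3634.
ζ = δ/√(4π² + δ²) = 0.3634/√(39.48 + 0.132) = 0.3634/6.294 = 0.05774.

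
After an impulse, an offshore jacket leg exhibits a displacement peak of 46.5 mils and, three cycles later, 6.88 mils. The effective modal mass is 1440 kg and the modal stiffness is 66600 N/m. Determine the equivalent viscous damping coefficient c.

1980 N·s/m

Logarithmic decrement δ = (1/n)·ln(x₀/x_n) = (1/3)·ln(46.5/6.88) = (1/3)·ln(6.759) = 0.6369.
ζ = δ/√(4π² + δ²) = 0.6369/√(39.48 + 0.406) = 0.6369/6.315 = 0.1009.
c = ζ · 2√(km) = 0.1009 × 2√(66600 × 1440) = 0.1009 × 19590 = 1975 N·s/m.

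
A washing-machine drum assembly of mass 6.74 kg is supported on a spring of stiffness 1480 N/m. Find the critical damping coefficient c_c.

200 N·s/m

c_c = 2√(k·m) = 2√(1480 × 6.74) = 2 × 99.88 = 199.8 N·s/m.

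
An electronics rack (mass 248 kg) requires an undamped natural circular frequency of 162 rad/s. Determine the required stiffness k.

k = m·ω_n² = 248 × 162.0² = 248 × 26240 = 6509000 N/m.

6510000 N/m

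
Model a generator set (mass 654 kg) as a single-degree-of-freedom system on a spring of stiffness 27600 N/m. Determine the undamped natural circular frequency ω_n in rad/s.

ω_n = √(k/m) = √(27600/654) = √42.20 = 6.496 rad/s.

6.50 rad/s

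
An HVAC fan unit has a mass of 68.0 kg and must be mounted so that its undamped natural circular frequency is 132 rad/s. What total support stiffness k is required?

k = m·ω_n² = 68.0 × 132.0² = 68.0 × 17420 = 1185000 N/m.

1180000 N/m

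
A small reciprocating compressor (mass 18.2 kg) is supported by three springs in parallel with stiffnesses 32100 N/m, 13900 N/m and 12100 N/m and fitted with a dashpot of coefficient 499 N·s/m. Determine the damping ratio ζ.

Parallel springs add: k_eq = 32100 + 13900 + 12100 = 58100 N/m.
ω_n = √(k_eq/m) = √(58100/18.2) = 56.50 rad/s.
Critical damping c_c = 2√(k_eq·m) = 2√(58100 × 18.2) = 2057 N·s/m, so ζ = c/c_c = 499/2057 = 0.2426.

0.243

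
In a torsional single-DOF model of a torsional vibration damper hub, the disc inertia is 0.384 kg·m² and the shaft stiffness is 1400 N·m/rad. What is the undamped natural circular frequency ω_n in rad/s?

ω_n = √(k_t/J) = √(1400/0.384) = √3646 = 60.38 rad/s.

60.4 rad/s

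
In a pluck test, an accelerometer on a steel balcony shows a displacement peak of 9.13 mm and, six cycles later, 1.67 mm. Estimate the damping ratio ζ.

0.0450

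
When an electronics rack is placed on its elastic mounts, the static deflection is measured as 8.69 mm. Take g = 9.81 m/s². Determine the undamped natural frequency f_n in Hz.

5.35 Hz

ω_n = √(g/δ_st) = √(9.81/0.00869) = √1129 = 33.60 rad/s.
f_n = ω_n/(2π) = 33.60/6.283 = 5.347 Hz.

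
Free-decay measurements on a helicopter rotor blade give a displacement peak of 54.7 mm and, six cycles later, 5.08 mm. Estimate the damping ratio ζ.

Logarithmic decrement δ = (1/n)·ln(x₀/x_n) = (1/6)·ln(54.7/5.08) = (1/6)·ln(10.77) = 0.3961.
ζ = δ/√(4π² + δ²) = 0.3961/√(39.48 + 0.157) = 0.3961/6.296 = 0.06292.

0.0629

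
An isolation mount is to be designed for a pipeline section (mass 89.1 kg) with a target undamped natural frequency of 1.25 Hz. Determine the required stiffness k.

5500 N/m

ω_n = 2πf_n = 2π × 1.25 = 7.854 rad/s.
k = m·ω_n² = 89.1 × 7.854² = 89.1 × 61.69 = 5496 N/m.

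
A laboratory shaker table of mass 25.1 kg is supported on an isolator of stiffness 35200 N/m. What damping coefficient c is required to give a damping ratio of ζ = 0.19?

c_c = 2√(k·m) = 2√(35200 × 25.1) = 1880 N·s/m.
c = ζ·c_c = 0.19 × 1880 = 357.2 N·s/m.

357 N·s/m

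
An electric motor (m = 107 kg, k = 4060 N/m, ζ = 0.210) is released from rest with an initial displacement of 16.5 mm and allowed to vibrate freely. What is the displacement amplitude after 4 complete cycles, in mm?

0.0747 mm

Logarithmic decrement δ = 2πζ/√(1 − ζ²) = 2π × 0.2100/√(1 − 0.0441) = 1.350.
After n cycles, x_n/x₀ = e^(−nδ), so x_4 = 16.5 × e^(−4 × 1.350) = 16.5 × 0.004524 = 0.07465 mm.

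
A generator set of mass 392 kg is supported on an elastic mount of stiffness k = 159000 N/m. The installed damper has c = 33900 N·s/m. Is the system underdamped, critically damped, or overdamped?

overdamped

c_c = 2√(k·m) = 15790 N·s/m; ζ = c/c_c = 33900/15790 = 2.15.
Since ζ > 1 the system is overdamped.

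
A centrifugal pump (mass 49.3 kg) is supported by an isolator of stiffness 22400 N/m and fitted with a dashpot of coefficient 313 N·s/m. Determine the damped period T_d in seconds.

0.298 s

ω_n = √(k/m) = √(22400/49.3) = 21.32 rad/s.
Critical damping c_c = 2√(k·m) = 2√(22400 × 49.3) = 2102 N·s/m, so ζ = c/c_c = 313/2102 = 0.1489.
ω_d = ω_n√(1 − ζ²) = 21.32 × √(1 − 0.0222) = 21.08 rad/s.
T_d = 2π/ω_d = 0.2981 s.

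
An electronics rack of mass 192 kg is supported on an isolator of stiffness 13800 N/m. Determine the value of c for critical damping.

c_c = 2√(k·m) = 2√(13800 × 192) = 2 × 1628 = 3256 N·s/m.

3260 N·s/m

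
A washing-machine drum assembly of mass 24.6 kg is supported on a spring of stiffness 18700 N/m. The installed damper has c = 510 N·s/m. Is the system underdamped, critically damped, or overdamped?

underdamped

c_c = 2√(k·m) = 1356 N·s/m; ζ = c/c_c = 510/1356 = 0.376.
Since ζ < 1 the system is underdamped.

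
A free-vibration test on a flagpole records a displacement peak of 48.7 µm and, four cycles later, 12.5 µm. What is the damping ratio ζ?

0.0540

Logarithmic decrement δ = (1/n)·ln(x₀/x_n) = (1/4)·ln(48.7/12.5) = (1/4)·ln(3.896) = 0.3400.
ζ = δ/√(4π² + δ²) = 0.3400/√(39.48 + 0.116) = 0.3400/6.292 = 0.05403.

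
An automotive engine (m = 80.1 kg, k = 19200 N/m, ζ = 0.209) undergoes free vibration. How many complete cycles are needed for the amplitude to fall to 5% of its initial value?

Logarithmic decrement δ = 2πζ/√(1 − ζ²) = 2π × 0.2090/√(1 − 0.0437) = 1.343.
x_n/x₀ = e^(−nδ) ≤ 0.05; take ln: n ≥ ln(1/0.05)/δ = 2.996/1.343 = 2.231.
So 3 complete cycles are required.

3 cycles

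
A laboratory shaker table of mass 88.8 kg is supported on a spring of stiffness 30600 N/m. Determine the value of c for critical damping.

3300 N·s/m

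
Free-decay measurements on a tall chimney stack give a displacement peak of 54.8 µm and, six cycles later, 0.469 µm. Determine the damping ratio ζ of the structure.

Logarithmic decrement δ = (1/n)·ln(x₀/x_n) = (1/6)·ln(54.8/0.469) = (1/6)·ln(116.8) = 0.7935.
ζ = δ/√(4π² + δ²) = 0.7935/√(39.48 + 0.630) = 0.7935/6.333 = 0.1253.

0.125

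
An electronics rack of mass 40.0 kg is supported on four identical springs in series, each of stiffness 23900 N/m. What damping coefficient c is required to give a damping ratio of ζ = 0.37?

362 N·s/m

Series springs: 1/k_eq = 4/23900, so k_eq = 23900/4 = 5975 N/m.
c_c = 2√(k_eq·m) = 2√(5975 × 40.0) = 977.8 N·s/m.
c = ζ·c_c = 0.37 × 977.8 = 361.8 N·s/m.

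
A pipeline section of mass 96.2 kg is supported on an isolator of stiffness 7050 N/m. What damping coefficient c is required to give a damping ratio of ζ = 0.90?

c_c = 2√(k·m) = 2√(7050 × 96.2) = 1647 N·s/m.
c = ζ·c_c = 0.90 × 1647 = 1482 N·s/m.

1480 N·s/m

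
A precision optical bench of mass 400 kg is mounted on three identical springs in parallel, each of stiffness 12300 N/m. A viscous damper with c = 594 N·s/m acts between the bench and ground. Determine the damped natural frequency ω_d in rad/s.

9.58 rad/s

Parallel springs add: k_eq = 3 × 12300 = 36900 N/m.
ω_n = √(k_eq/m) = √(36900/400) = 9.605 rad/s.
Critical damping c_c = 2√(k_eq·m) = 2√(36900 × 400) = 7684 N·s/m, so ζ = c/c_c = 594/7684 = 0.07731.
ω_d = ω_n√(1 − ζ²) = 9.605 × √(1 − 0.00598) = 9.576 rad/s.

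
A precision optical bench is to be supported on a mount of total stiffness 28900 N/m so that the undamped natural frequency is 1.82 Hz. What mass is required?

221 kg

ω_n = 2πf_n = 2π × 1.82 = 11.44 rad/s.
m = k/ω_n² = 28900/11.44² = 28900/130.8 = 221.0 kg.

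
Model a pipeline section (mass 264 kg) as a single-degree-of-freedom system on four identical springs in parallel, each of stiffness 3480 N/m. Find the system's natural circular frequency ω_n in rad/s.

Parallel springs add: k_eq = 4 × 3480 = 13920 N/m.
ω_n = √(k_eq/m) = √(13920/264) = √52.73 = 7.261 rad/s.

7.26 rad/s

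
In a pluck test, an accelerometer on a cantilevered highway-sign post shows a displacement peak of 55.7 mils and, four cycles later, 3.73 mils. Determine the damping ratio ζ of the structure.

0.107

Logarithmic decrement δ = (1/n)·ln(x₀/x_n) = (1/4)·ln(55.7/3.73) = (1/4)·ln(14.93) = 0.6759.
ζ = δ/√(4π² + δ²) = 0.6759/√(39.48 + 0.457) = 0.6759/6.319 = 0.1070.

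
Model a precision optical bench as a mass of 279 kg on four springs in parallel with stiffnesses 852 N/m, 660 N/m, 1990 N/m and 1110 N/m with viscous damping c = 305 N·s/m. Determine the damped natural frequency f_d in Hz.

Parallel springs add: k_eq = 852 + 660 + 1990 + 1110 = 4612 N/m.
ω_n = √(k_eq/m) = √(4612/279) = 4.066 rad/s.
Critical damping c_c = 2√(k_eq·m) = 2√(4612 × 279) = 2269 N·s/m, so ζ = c/c_c = 305/2269 = 0.1344.
ω_d = ω_n√(1 − ζ²) = 4.066 × √(1 − 0.0181) = 4.029 rad/s.
f_d = ω_d/(2π) = 0.6412 Hz.

0.641 Hz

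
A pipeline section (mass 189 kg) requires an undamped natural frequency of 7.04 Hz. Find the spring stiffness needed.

ω_n = 2πf_n = 2π × 7.04 = 44.23 rad/s.
k = m·ω_n² = 189 × 44.23² = 189 × 1957 = 369800 N/m.

370000 N/m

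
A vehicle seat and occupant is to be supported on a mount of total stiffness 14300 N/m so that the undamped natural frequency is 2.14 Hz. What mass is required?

79.1 kg

ω_n = 2πf_n = 2π × 2.14 = 13.45 rad/s.
m = k/ω_n² = 14300/13.45² = 14300/180.8 = 79.09 kg.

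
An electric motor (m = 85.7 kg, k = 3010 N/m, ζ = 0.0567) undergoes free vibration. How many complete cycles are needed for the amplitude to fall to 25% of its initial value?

4 cycles

Logarithmic decrement δ = 2πζ/√(1 − ζ²) = 2π × 0.05670/√(1 − 0.00321) = 0.3568.
x_n/x₀ = e^(−nδ) ≤ 0.25; take ln: n ≥ ln(1/0.25)/δ = 1.386/0.3568 = 3.885.
So 4 complete cycles are required.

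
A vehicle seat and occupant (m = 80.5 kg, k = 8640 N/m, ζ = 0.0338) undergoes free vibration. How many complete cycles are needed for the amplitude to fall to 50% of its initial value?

4 cycles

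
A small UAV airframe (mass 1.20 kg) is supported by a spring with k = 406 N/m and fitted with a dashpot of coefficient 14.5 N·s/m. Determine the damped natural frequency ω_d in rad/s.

ω_n = √(k/m) = √(406.0/1.20) = 18.39 rad/s.
Critical damping c_c = 2√(k·m) = 2√(406.0 × 1.20) = 44.15 N·s/m, so ζ = c/c_c = 14.5/44.15 = 0.3285.
ω_d = ω_n√(1 − ζ²) = 18.39 × √(1 − 0.108) = 17.37 rad/s.

17.4 rad/s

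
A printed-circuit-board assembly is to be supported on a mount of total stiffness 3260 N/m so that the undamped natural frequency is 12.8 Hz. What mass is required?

ω_n = 2πf_n = 2π × 12.8 = 80.42 rad/s.
m = k/ω_n² = 3260/80.42² = 3260/6468 = 0.5040 kg.

0.504 kg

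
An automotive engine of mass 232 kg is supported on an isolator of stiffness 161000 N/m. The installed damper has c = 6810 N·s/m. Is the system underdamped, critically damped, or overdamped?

underdamped

c_c = 2√(k·m) = 12220 N·s/m; ζ = c/c_c = 6810/12220 = 0.557.
Since ζ < 1 the system is underdamped.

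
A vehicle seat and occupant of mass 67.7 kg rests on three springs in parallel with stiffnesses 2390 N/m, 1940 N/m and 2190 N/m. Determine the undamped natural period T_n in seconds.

Parallel springs add: k_eq = 2390 + 1940 + 2190 = 6520 N/m.
ω_n = √(k_eq/m) = √(6520/67.7) = √96.31 = 9.814 rad/s.
T_n = 2π/ω_n = 6.283/9.814 = 0.6403 s.

0.640 s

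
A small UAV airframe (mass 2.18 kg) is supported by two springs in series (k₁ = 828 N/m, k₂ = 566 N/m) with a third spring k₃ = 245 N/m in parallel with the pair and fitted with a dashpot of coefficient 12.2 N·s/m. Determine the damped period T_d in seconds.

Series pair: k_s = k₁k₂/(k₁+k₂) = (828)(566)/(828 + 566) = 336.2 N/m. In parallel with k₃: k_eq = 336.2 + 245 = 581.2 N/m.
ω_n = √(k_eq/m) = √(581.2/2.18) = 16.33 rad/s.
Critical damping c_c = 2√(k_eq·m) = 2√(581.2 × 2.18) = 71.19 N·s/m, so ζ = c/c_c = 12.2/71.19 = 0.1714.
ω_d = ω_n√(1 − ζ²) = 16.33 × √(1 − 0.0294) = 16.09 rad/s.
T_d = 2π/ω_d = 0.3906 s.

0.391 s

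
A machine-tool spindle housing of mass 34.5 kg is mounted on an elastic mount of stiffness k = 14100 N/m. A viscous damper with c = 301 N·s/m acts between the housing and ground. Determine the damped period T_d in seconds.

ω_n = √(k/m) = √(14100/34.5) = 20.22 rad/s.
Critical damping c_c = 2√(k·m) = 2√(14100 × 34.5) = 1395 N·s/m, so ζ = c/c_c = 301/1395 = 0.2158.
ω_d = ω_n√(1 − ζ²) = 20.22 × √(1 − 0.0466) = 19.74 rad/s.
T_d = 2π/ω_d = 0.3183 s.

0.318 s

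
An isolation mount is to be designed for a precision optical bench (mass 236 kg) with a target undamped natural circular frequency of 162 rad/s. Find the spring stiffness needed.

k = m·ω_n² = 236 × 162.0² = 236 × 26240 = 6194000 N/m.

6190000 N/m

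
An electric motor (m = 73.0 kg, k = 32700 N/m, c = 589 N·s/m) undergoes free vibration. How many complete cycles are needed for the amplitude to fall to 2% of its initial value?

ζ = c/(2√(km)) = 589/(2√(32700 × 73.0)) = 589/3090 = 0.1906.
Logarithmic decrement δ = 2πζ/√(1 − ζ²) = 2π × 0.1906/√(1 − 0.0363) = 1.220.
x_n/x₀ = e^(−nδ) ≤ 0.02; take ln: n ≥ ln(1/0.02)/δ = 3.912/1.220 = 3.207.
So 4 complete cycles are required.

4 cycles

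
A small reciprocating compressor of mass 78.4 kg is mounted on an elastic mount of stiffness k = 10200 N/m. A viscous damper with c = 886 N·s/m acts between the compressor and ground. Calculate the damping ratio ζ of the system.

0.495

ω_n = √(k/m) = √(10200/78.4) = 11.41 rad/s.
Critical damping c_c = 2√(k·m) = 2√(10200 × 78.4) = 1788 N·s/m, so ζ = c/c_c = 886/1788 = 0.4954.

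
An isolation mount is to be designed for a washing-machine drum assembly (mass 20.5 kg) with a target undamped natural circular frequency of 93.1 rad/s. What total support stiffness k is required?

k = m·ω_n² = 20.5 × 93.10² = 20.5 × 8668 = 177700 N/m.

178000 N/m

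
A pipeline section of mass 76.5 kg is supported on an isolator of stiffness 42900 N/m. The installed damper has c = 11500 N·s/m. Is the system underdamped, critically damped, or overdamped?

c_c = 2√(k·m) = 3623 N·s/m; ζ = c/c_c = 11500/3623 = 3.17.
Since ζ > 1 the system is overdamped.

overdamped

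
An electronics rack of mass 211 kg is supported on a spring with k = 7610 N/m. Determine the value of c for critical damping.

2530 N·s/m

c_c = 2√(k·m) = 2√(7610 × 211) = 2 × 1267 = 2534 N·s/m.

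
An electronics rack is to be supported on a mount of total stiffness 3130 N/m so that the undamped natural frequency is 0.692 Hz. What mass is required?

166 kg

ω_n = 2πf_n = 2π × 0.692 = 4.348 rad/s.
m = k/ω_n² = 3130/4.348² = 3130/18.90 = 165.6 kg.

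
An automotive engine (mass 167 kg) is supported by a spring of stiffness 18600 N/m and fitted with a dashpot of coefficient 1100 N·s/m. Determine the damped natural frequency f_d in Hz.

1.60 Hz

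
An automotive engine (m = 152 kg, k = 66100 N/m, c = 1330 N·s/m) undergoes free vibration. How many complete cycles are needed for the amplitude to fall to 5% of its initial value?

3 cycles

ζ = c/(2√(km)) = 1330/(2√(66100 × 152)) = 1330/6339 = 0.2098.
Logarithmic decrement δ = 2πζ/√(1 − ζ²) = 2π × 0.2098/√(1 − 0.0440) = 1.348.
x_n/x₀ = e^(−nδ) ≤ 0.05; take ln: n ≥ ln(1/0.05)/δ = 2.996/1.348 = 2.222.
So 3 complete cycles are required.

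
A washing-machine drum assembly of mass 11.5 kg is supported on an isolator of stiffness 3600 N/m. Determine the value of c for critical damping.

407 N·s/m

c_c = 2√(k·m) = 2√(3600 × 11.5) = 2 × 203.5 = 406.9 N·s/m.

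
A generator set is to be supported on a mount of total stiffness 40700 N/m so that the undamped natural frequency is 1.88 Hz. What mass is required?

292 kg

ω_n = 2πf_n = 2π × 1.88 = 11.81 rad/s.
m = k/ω_n² = 40700/11.81² = 40700/139.5 = 291.7 kg.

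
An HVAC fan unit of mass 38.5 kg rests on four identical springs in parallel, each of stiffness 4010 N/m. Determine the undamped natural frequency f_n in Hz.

Parallel springs add: k_eq = 4 × 4010 = 16040 N/m.
ω_n = √(k_eq/m) = √(16040/38.5) = √416.6 = 20.41 rad/s.
f_n = ω_n/(2π) = 20.41/6.283 = 3.249 Hz.

3.25 Hz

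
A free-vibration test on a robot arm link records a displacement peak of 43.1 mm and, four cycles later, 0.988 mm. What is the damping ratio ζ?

Logarithmic decrement δ = (1/n)·ln(x₀/x_n) = (1/4)·ln(43.1/0.988) = (1/4)·ln(43.62) = 0.9439.
ζ = δ/√(4π² + δ²) = 0.9439/√(39.48 + 0.891) = 0.9439/6.354 = 0.1486.

0.149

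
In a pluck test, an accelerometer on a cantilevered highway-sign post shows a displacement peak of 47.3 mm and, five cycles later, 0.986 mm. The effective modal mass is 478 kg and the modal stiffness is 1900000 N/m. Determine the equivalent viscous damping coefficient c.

7370 N·s/m

Logarithmic decrement δ = (1/n)·ln(x₀/x_n) = (1/5)·ln(47.3/0.986) = (1/5)·ln(47.97) = 0.7741.
ζ = δ/√(4π² + δ²) = 0.7741/√(39.48 + 0.599) = 0.7741/6.331 = 0.1223.
c = ζ · 2√(km) = 0.1223 × 2√(1900000 × 478) = 0.1223 × 60270 = 7370 N·s/m.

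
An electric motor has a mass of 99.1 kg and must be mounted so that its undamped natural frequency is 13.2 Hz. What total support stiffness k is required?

682000 N/m

ω_n = 2πf_n = 2π × 13.2 = 82.94 rad/s.
k = m·ω_n² = 99.1 × 82.94² = 99.1 × 6879 = 681700 N/m.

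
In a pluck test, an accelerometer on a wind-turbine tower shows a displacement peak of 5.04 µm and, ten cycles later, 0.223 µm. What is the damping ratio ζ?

0.0496

Logarithmic decrement δ = (1/n)·ln(x₀/x_n) = (1/10)·ln(5.04/0.223) = (1/10)·ln(22.60) = 0.3118.
ζ = δ/√(4π² + δ²) = 0.3118/√(39.48 + 0.0972) = 0.3118/6.291 = 0.04956.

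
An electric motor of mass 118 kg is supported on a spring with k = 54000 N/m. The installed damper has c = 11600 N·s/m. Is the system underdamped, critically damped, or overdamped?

c_c = 2√(k·m) = 5049 N·s/m; ζ = c/c_c = 11600/5049 = 2.30.
Since ζ > 1 the system is overdamped.

overdamped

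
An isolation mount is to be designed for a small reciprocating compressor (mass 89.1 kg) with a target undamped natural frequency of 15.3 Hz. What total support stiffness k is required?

823000 N/m

ω_n = 2πf_n = 2π × 15.3 = 96.13 rad/s.
k = m·ω_n² = 89.1 × 96.13² = 89.1 × 9242 = 823400 N/m.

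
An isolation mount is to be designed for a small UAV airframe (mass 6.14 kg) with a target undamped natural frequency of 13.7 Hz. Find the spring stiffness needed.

45500 N/m

ω_n = 2πf_n = 2π × 13.7 = 86.08 rad/s.
k = m·ω_n² = 6.14 × 86.08² = 6.14 × 7410 = 45500 N/m.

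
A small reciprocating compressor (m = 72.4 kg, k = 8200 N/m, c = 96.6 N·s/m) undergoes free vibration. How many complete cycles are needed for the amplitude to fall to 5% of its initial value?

8 cycles

ζ = c/(2√(km)) = 96.6/(2√(8200 × 72.4)) = 96.6/1541 = 0.06269.
Logarithmic decrement δ = 2πζ/√(1 − ζ²) = 2π × 0.06269/√(1 − 0.00393) = 0.3946.
x_n/x₀ = e^(−nδ) ≤ 0.05; take ln: n ≥ ln(1/0.05)/δ = 2.996/0.3946 = 7.591.
So 8 complete cycles are required.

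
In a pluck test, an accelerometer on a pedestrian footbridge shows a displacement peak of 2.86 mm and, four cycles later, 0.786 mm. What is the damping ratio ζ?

0.0513

Logarithmic decrement δ = (1/n)·ln(x₀/x_n) = (1/4)·ln(2.86/0.786) = (1/4)·ln(3.639) = 0.3229.
ζ = δ/√(4π² + δ²) = 0.3229/√(39.48 + 0.104) = 0.3229/6.291 = 0.05132.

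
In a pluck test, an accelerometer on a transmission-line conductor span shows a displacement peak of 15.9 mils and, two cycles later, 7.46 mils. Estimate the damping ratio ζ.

0.0601

Logarithmic decrement δ = (1/n)·ln(x₀/x_n) = (1/2)·ln(15.9/7.46) = (1/2)·ln(2.131) = 0.3784.
ζ = δ/√(4π² + δ²) = 0.3784/√(39.48 + 0.143) = 0.3784/6.295 = 0.06011.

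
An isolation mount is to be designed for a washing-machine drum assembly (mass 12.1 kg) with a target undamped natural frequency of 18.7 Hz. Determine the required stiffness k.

ω_n = 2πf_n = 2π × 18.7 = 117.5 rad/s.
k = m·ω_n² = 12.1 × 117.5² = 12.1 × 13810 = 167000 N/m.

167000 N/m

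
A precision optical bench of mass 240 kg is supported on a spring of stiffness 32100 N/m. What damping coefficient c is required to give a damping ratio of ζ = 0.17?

944 N·s/m

c_c = 2√(k·m) = 2√(32100 × 240) = 5551 N·s/m.
c = ζ·c_c = 0.17 × 5551 = 943.7 N·s/m.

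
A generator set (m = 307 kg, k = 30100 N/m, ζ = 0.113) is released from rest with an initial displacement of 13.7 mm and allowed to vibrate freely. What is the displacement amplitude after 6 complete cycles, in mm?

Logarithmic decrement δ = 2πζ/√(1 − ζ²) = 2π × 0.1130/√(1 − 0.0128) = 0.7146.
After n cycles, x_n/x₀ = e^(−nδ), so x_6 = 13.7 × e^(−6 × 0.7146) = 13.7 × 0.01374 = 0.1882 mm.

0.188 mm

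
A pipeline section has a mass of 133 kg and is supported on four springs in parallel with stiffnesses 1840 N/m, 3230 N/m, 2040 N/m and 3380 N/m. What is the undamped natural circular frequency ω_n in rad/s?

Parallel springs add: k_eq = 1840 + 3230 + 2040 + 3380 = 10490 N/m.
ω_n = √(k_eq/m) = √(10490/133) = √78.87 = 8.881 rad/s.

8.88 rad/s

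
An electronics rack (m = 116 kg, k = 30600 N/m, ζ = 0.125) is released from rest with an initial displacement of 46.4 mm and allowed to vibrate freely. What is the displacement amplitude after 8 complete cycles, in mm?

0.0825 mm

Logarithmic decrement δ = 2πζ/√(1 − ζ²) = 2π × 0.1250/√(1 − 0.0156) = 0.7916.
After n cycles, x_n/x₀ = e^(−nδ), so x_8 = 46.4 × e^(−8 × 0.7916) = 46.4 × 0.001777 = 0.08245 mm.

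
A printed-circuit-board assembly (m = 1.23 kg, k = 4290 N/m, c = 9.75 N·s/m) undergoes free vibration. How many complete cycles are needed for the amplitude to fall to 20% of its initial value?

4 cycles

ζ = c/(2√(km)) = 9.75/(2√(4290 × 1.23)) = 9.75/145.3 = 0.06711.
Logarithmic decrement δ = 2πζ/√(1 − ζ²) = 2π × 0.06711/√(1 − 0.00450) = 0.4226.
x_n/x₀ = e^(−nδ) ≤ 0.2; take ln: n ≥ ln(1/0.2)/δ = 1.609/0.4226 = 3.808.
So 4 complete cycles are required.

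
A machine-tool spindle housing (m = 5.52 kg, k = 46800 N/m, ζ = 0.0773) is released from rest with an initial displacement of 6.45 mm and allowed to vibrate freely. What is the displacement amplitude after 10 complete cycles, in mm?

Logarithmic decrement δ = 2πζ/√(1 − ζ²) = 2π × 0.07730/√(1 − 0.00598) = 0.4871.
After n cycles, x_n/x₀ = e^(−nδ), so x_10 = 6.45 × e^(−10 × 0.4871) = 6.45 × 0.007662 = 0.04942 mm.

0.0494 mm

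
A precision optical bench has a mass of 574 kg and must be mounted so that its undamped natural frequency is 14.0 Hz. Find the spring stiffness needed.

4440000 N/m

ω_n = 2πf_n = 2π × 14.0 = 87.96 rad/s.
k = m·ω_n² = 574 × 87.96² = 574 × 7738 = 4441000 N/m.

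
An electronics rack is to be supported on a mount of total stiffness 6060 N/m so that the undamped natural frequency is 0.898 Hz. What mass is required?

190 kg

ω_n = 2πf_n = 2π × 0.898 = 5.642 rad/s.
m = k/ω_n² = 6060/5.642² = 6060/31.84 = 190.4 kg.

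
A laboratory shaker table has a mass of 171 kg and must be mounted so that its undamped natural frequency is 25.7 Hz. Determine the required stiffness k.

ω_n = 2πf_n = 2π × 25.7 = 161.5 rad/s.
k = m·ω_n² = 171 × 161.5² = 171 × 26080 = 4459000 N/m.

4460000 N/m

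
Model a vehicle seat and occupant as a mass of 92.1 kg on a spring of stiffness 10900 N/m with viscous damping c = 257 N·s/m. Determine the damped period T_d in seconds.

ω_n = √(k/m) = √(10900/92.1) = 10.88 rad/s.
Critical damping c_c = 2√(k·m) = 2√(10900 × 92.1) = 2004 N·s/m, so ζ = c/c_c = 257/2004 = 0.1283.
ω_d = ω_n√(1 − ζ²) = 10.88 × √(1 − 0.0164) = 10.79 rad/s.
T_d = 2π/ω_d = 0.5824 s.

0.582 s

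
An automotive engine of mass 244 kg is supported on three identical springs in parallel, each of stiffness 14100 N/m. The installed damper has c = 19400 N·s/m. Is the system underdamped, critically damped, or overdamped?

overdamped

Parallel springs add: k_eq = 3 × 14100 = 42300 N/m.
c_c = 2√(k_eq·m) = 6425 N·s/m; ζ = c/c_c = 19400/6425 = 3.02.
Since ζ > 1 the system is overdamped.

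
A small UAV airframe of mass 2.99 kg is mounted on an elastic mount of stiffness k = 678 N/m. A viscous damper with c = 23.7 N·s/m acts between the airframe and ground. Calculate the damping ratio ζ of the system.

0.263

ω_n = √(k/m) = √(678.0/2.99) = 15.06 rad/s.
Critical damping c_c = 2√(k·m) = 2√(678.0 × 2.99) = 90.05 N·s/m, so ζ = c/c_c = 23.7/90.05 = 0.2632.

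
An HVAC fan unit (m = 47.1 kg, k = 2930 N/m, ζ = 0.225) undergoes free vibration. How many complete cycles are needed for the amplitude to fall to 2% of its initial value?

3 cycles

Logarithmic decrement δ = 2πζ/√(1 − ζ²) = 2π × 0.2250/√(1 − 0.0506) = 1.451.
x_n/x₀ = e^(−nδ) ≤ 0.02; take ln: n ≥ ln(1/0.02)/δ = 3.912/1.451 = 2.696.
So 3 complete cycles are required.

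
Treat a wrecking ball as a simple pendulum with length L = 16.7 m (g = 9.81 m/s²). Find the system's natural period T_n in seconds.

8.20 s

For a simple pendulum ω_n = √(g/L) = √(9.81/16.7) = √0.5874 = 0.7664 rad/s.
T_n = 2π/ω_n = 6.283/0.7664 = 8.198 s.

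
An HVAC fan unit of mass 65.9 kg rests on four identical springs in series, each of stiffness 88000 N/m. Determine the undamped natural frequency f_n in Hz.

2.91 Hz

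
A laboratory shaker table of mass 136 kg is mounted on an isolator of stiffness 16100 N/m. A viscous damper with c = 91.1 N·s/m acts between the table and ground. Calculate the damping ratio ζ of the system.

ω_n = √(k/m) = √(16100/136) = 10.88 rad/s.
Critical damping c_c = 2√(k·m) = 2√(16100 × 136) = 2959 N·s/m, so ζ = c/c_c = 91.1/2959 = 0.03078.

0.0308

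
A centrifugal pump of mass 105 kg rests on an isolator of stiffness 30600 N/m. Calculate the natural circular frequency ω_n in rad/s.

ω_n = √(k/m) = √(30600/105) = √291.4 = 17.07 rad/s.

17.1 rad/s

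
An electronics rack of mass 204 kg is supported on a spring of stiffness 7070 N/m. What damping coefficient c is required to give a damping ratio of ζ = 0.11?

c_c = 2√(k·m) = 2√(7070 × 204) = 2402 N·s/m.
c = ζ·c_c = 0.11 × 2402 = 264.2 N·s/m.

264 N·s/m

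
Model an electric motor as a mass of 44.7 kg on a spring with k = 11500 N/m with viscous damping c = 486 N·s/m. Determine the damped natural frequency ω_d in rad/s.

15.1 rad/s

ω_n = √(k/m) = √(11500/44.7) = 16.04 rad/s.
Critical damping c_c = 2√(k·m) = 2√(11500 × 44.7) = 1434 N·s/m, so ζ = c/c_c = 486/1434 = 0.3389.
ω_d = ω_n√(1 − ζ²) = 16.04 × √(1 − 0.115) = 15.09 rad/s.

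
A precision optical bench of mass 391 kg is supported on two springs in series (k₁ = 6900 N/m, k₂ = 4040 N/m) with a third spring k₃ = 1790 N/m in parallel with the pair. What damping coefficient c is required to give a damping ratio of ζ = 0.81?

2110 N·s/m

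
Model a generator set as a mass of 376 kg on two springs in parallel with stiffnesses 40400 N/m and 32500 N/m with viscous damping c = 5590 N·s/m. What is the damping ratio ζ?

Parallel springs add: k_eq = 40400 + 32500 = 72900 N/m.
ω_n = √(k_eq/m) = √(72900/376) = 13.92 rad/s.
Critical damping c_c = 2√(k_eq·m) = 2√(72900 × 376) = 10470 N·s/m, so ζ = c/c_c = 5590/10470 = 0.5339.

0.534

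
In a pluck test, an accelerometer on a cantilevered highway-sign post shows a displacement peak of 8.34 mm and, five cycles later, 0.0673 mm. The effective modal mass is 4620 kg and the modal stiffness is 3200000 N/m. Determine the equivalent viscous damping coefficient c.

36900 N·s/m

Logarithmic decrement δ = (1/n)·ln(x₀/x_n) = (1/5)·ln(8.34/0.0673) = (1/5)·ln(123.9) = 0.9639.
ζ = δ/√(4π² + δ²) = 0.9639/√(39.48 + 0.929) = 0.9639/6.357 = 0.1516.
c = ζ · 2√(km) = 0.1516 × 2√(3200000 × 4620) = 0.1516 × 243200 = 36880 N·s/m.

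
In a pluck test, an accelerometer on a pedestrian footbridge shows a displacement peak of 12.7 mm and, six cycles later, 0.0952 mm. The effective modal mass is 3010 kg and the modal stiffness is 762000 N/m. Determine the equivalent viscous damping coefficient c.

12300 N·s/m

Logarithmic decrement δ = (1/n)·ln(x₀/x_n) = (1/6)·ln(12.7/0.0952) = (1/6)·ln(133.4) = 0.8156.
ζ = δ/√(4π² + δ²) = 0.8156/√(39.48 + 0.665) = 0.8156/6.336 = 0.1287.
c = ζ · 2√(km) = 0.1287 × 2√(762000 × 3010) = 0.1287 × 95780 = 12330 N·s/m.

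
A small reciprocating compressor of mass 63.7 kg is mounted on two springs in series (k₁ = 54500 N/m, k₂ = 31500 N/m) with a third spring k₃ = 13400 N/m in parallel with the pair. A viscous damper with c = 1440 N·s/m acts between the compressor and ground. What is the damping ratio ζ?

Series pair: k_s = k₁k₂/(k₁+k₂) = (54500)(31500)/(54500 + 31500) = 19960 N/m. In parallel with k₃: k_eq = 19960 + 13400 = 33360 N/m.
ω_n = √(k_eq/m) = √(33360/63.7) = 22.89 rad/s.
Critical damping c_c = 2√(k_eq·m) = 2√(33360 × 63.7) = 2916 N·s/m, so ζ = c/c_c = 1440/2916 = 0.4939.

0.494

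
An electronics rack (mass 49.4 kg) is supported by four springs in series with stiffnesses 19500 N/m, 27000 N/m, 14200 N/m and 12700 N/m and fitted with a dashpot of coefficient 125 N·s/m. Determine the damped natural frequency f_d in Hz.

Series springs: 1/k_eq = 1/19500 + 1/27000 + 1/14200 + 1/12700 = 0.0002375, so k_eq = 4211 N/m.
ω_n = √(k_eq/m) = √(4211/49.4) = 9.233 rad/s.
Critical damping c_c = 2√(k_eq·m) = 2√(4211 × 49.4) = 912.2 N·s/m, so ζ = c/c_c = 125/912.2 = 0.1370.
ω_d = ω_n√(1 − ζ²) = 9.233 × √(1 − 0.0188) = 9.145 rad/s.
f_d = ω_d/(2π) = 1.456 Hz.

1.46 Hz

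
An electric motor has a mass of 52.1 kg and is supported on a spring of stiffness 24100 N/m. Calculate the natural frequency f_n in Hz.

3.42 Hz

ω_n = √(k/m) = √(24100/52.1) = √462.6 = 21.51 rad/s.
f_n = ω_n/(2π) = 21.51/6.283 = 3.423 Hz.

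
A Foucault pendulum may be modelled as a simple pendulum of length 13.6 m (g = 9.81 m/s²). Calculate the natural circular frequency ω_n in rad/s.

For a simple pendulum ω_n = √(g/L) = √(9.81/13.6) = √0.7213 = 0.8493 rad/s.

0.849 rad/s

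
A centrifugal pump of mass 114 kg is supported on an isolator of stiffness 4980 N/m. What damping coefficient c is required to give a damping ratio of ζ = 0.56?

c_c = 2√(k·m) = 2√(4980 × 114) = 1507 N·s/m.
c = ζ·c_c = 0.56 × 1507 = 843.9 N·s/m.

844 N·s/m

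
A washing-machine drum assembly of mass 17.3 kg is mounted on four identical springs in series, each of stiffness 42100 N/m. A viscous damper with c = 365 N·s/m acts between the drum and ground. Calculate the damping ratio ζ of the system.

0.428

Series springs: 1/k_eq = 4/42100, so k_eq = 42100/4 = 10520 N/m.
ω_n = √(k_eq/m) = √(10520/17.3) = 24.67 rad/s.
Critical damping c_c = 2√(k_eq·m) = 2√(10520 × 17.3) = 853.4 N·s/m, so ζ = c/c_c = 365/853.4 = 0.4277.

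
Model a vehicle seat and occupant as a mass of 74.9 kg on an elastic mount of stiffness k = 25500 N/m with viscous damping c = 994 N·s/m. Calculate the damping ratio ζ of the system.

0.360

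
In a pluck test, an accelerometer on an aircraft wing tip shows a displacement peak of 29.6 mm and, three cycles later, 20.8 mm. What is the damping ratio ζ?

0.0187

Logarithmic decrement δ = (1/n)·ln(x₀/x_n) = (1/3)·ln(29.6/20.8) = (1/3)·ln(1.423) = 0.1176.
ζ = δ/√(4π² + δ²) = 0.1176/√(39.48 + 0.0138) = 0.1176/6.284 = 0.01871.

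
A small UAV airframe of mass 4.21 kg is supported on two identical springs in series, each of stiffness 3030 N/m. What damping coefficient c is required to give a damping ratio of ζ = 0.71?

Series springs: 1/k_eq = 2/3030, so k_eq = 3030/2 = 1515 N/m.
c_c = 2√(k_eq·m) = 2√(1515 × 4.21) = 159.7 N·s/m.
c = ζ·c_c = 0.71 × 159.7 = 113.4 N·s/m.

113 N·s/m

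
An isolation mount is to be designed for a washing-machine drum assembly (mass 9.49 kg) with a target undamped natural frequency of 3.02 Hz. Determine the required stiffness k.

ω_n = 2πf_n = 2π × 3.02 = 18.98 rad/s.
k = m·ω_n² = 9.49 × 18.98² = 9.49 × 360.1 = 3417 N/m.

3420 N/m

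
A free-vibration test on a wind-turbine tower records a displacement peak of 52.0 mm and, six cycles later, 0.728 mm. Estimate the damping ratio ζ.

Logarithmic decrement δ = (1/n)·ln(x₀/x_n) = (1/6)·ln(52.0/0.728) = (1/6)·ln(71.43) = 0.7114.
ζ = δ/√(4π² + δ²) = 0.7114/√(39.48 + 0.506) = 0.7114/6.323 = 0.1125.

0.113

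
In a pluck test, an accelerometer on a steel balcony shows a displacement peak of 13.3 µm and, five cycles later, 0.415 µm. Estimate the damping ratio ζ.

0.110

Logarithmic decrement δ = (1/n)·ln(x₀/x_n) = (1/5)·ln(13.3/0.415) = (1/5)·ln(32.05) = 0.6934.
ζ = δ/√(4π² + δ²) = 0.6934/√(39.48 + 0.481) = 0.6934/6.321 = 0.1097.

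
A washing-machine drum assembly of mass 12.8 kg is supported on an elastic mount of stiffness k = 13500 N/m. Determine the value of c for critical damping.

831 N·s/m

c_c = 2√(k·m) = 2√(13500 × 12.8) = 2 × 415.7 = 831.4 N·s/m.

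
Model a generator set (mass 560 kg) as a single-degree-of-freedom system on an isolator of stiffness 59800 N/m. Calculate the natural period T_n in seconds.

0.608 s

ω_n = √(k/m) = √(59800/560) = √106.8 = 10.33 rad/s.
T_n = 2π/ω_n = 6.283/10.33 = 0.6080 s.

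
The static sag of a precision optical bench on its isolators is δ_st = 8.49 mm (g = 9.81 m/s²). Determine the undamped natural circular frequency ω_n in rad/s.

34.0 rad/s

ω_n = √(g/δ_st) = √(9.81/0.00849) = √1155 = 33.99 rad/s.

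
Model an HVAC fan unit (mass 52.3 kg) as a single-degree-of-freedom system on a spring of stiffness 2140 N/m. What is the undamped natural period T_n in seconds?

0.982 s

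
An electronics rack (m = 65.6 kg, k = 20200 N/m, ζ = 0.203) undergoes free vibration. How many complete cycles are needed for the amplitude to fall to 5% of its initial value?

Logarithmic decrement δ = 2πζ/√(1 − ζ²) = 2π × 0.2030/√(1 − 0.0412) = 1.303.
x_n/x₀ = e^(−nδ) ≤ 0.05; take ln: n ≥ ln(1/0.05)/δ = 2.996/1.303 = 2.300.
So 3 complete cycles are required.

3 cycles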